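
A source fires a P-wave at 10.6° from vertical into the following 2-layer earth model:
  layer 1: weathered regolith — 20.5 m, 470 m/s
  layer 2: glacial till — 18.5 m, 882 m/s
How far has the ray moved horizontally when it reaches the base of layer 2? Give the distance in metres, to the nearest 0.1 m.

10.6 m

Ray parameter p = sin 10.6° / 470 m/s = 3.9139e-04 s/m.
Layer 1: θ = 10.60°; offset = 20.5·tan 10.60° = 3.836 m.
Layer 2: sin θ = p·882 = 0.3452 → θ = 20.19°; offset = 18.5·tan 20.19° = 6.805 m.
Total horizontal offset = 10.641 m.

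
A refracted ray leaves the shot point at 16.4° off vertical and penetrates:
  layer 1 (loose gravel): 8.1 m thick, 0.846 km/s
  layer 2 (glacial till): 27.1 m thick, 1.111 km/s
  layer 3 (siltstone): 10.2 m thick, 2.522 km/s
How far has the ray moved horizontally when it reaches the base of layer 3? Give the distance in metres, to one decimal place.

Apply Snell's law at each interface; in layer i the horizontal offset is hᵢ·tan θᵢ.
Layer 1: θ = 16.40°; offset = 8.1·tan 16.40° = 2.384 m.
Layer 2: sin θ = 1.111·sin 16.4°/0.846 = 0.3708, θ = 21.76°; offset = 27.1·tan 21.76° = 10.819 m.
Layer 3: sin θ = 2.522·sin 16.4°/0.846 = 0.8417, θ = 57.32°; offset = 10.2·tan 57.32° = 15.899 m.
Σ offsets = 29.103 m.

29.1 m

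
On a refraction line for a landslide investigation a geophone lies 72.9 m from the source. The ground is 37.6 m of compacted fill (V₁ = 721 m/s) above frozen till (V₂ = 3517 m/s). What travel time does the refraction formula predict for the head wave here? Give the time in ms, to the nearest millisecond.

123 ms

θ_c = arcsin(V₁/V₂) = arcsin(721/3517) = 11.83°, cos θ_c = 0.9788.
Intercept time tᵢ = 2h cos θ_c / V₁ = 2·37.6·0.9788/721 = 0.10208 s.
t = x/V₂ + tᵢ = 72.9/3517 + 0.10208 = 0.12281 s.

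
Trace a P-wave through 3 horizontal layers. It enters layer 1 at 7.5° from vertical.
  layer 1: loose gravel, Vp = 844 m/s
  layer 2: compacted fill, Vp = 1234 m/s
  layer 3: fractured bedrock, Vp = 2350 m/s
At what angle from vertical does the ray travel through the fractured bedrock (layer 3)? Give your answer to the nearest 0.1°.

21.3°

Snell's law across each interface conserves sin θ / V, so sin θ_3 = V_3·sin θ₁/V₁.
sin θ_3 = 2350 × sin 7.5° / 844 = 0.3634.
θ_3 = arcsin 0.3634 = 21.31°.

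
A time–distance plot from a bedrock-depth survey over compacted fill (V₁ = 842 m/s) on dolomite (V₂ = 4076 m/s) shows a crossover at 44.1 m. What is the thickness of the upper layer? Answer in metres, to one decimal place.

x_cross = 2h·√((V₂+V₁)/(V₂−V₁)) → h = x_cross / (2·√((V₂+V₁)/(V₂−V₁))).
√((V₂+V₁)/(V₂−V₁)) = √((4076+842)/(4076−842)) = 1.2332.
h = 44.1 / (2·1.2332) = 17.88 m.

17.9 m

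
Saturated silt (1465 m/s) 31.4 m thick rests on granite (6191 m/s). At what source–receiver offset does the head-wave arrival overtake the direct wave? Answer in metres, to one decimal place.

79.9 m

θ_c = arcsin(1465/6191) = 13.69°, so cos θ_c = 0.9716 and tᵢ = 2h cos θ_c/V₁ = 0.0416 s.
At crossover x/V₁ = x/V₂ + tᵢ ⇒ x = tᵢ/(1/V₁ − 1/V₂) = 0.04165/(6.8259e-04 − 1.6152e-04) = 79.93 m.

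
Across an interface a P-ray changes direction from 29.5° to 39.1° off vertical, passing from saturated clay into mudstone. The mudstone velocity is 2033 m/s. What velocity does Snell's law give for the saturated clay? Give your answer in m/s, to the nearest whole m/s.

1587 m/s

Snell's law: sin 29.5°/V₁ = sin 39.1°/V₂.
V₁ = V₂·sin 29.5°/sin 39.1° = 2033 × 0.7808 = 1587.34 m/s.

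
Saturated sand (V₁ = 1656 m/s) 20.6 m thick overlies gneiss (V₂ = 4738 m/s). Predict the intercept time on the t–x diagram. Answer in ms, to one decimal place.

θ_c = arcsin(V₁/V₂) = arcsin(1656/4738) = 20.46°; cos θ_c = 0.9369.
tᵢ = 2h·cos θ_c / V₁ = 2·20.6·0.9369 / 1656 = 0.02331 s.

23.3 ms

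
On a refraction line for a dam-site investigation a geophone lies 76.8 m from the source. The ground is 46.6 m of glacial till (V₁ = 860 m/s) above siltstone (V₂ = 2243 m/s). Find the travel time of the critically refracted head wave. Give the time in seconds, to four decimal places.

t = x/V₂ + 2h·√(V₂²−V₁²)/(V₁V₂).
√(V₂²−V₁²) = √(2243²−860²) = 2071.6 m/s; delay term = 2·46.6·2071.6/(860·2243) = 0.10009 s.
t = 76.8/2243 + 0.10009 = 0.13433 s.

0.1343 s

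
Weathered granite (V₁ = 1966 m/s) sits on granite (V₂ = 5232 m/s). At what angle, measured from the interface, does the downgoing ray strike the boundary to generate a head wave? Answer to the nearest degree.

68°

Critical incidence: sin θ_c = V₁/V₂ = 1966/5232 = 0.3758.
θ_c = arcsin 0.3758 = 22.07°.
Measured from the interface: 90° − 22.07° = 67.93°.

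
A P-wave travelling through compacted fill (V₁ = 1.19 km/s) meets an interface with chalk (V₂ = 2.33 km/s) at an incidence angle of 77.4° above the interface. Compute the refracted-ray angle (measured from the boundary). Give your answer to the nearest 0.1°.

Angle from the normal: 90° − 77.4° = 12.6°.
sin θ₁/V₁ = sin θ₂/V₂ ⇒ sin θ₂ = 2.33·sin 12.6°/1.19 = 2.33·0.2181/1.19 = 0.4271.
θ₂ = arcsin 0.4271 = 25.28° from the normal.
From the interface: 90° − 25.28° = 64.72°.

64.7°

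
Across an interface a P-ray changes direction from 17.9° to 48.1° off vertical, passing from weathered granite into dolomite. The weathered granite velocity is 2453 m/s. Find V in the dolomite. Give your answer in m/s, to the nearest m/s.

5940 m/s

Snell's law: sin 17.9°/V₁ = sin 48.1°/V₂.
V₂ = V₁·sin 48.1°/sin 17.9° = 2453 × 2.4217 = 5940.32 m/s.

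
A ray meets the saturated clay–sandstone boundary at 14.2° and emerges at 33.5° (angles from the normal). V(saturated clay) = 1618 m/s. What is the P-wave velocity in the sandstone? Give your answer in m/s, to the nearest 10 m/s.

sin 14.2° = 0.2453; sin 33.5° = 0.5519.
V₂ = V₁·(sin θ₂/sin θ₁) = 1618·(0.5519/0.2453) = 3640.47 m/s.

3640 m/s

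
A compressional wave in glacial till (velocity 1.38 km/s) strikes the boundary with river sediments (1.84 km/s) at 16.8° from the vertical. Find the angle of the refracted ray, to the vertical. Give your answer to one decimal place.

Snell's law: sin θ₂ = (V₂/V₁)·sin θ₁ = (1.84/1.38)·sin 16.8° = 0.3854.
θ₂ = arcsin 0.3854 = 22.67° from the normal.

22.7°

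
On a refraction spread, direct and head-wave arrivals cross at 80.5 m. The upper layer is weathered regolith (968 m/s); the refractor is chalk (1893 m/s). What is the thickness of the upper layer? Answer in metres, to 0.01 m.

22.89 m

h = (x_cross/2)·√((V₂−V₁)/(V₂+V₁)).
(V₂−V₁)/(V₂+V₁) = (1893−968)/(1893+968) = 0.3233; √ = 0.5686.
h = (80.5/2)·0.5686 = 22.89 m.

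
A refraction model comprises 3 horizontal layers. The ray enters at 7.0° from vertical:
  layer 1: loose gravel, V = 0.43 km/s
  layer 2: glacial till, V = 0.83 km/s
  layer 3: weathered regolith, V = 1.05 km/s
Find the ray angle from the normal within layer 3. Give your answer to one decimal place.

Snell's law across each interface conserves sin θ / V, so sin θ_3 = V_3·sin θ₁/V₁.
sin θ_3 = 1.05 × sin 7.0° / 0.43 = 0.2976.
θ_3 = 17.31° from the vertical.

17.3°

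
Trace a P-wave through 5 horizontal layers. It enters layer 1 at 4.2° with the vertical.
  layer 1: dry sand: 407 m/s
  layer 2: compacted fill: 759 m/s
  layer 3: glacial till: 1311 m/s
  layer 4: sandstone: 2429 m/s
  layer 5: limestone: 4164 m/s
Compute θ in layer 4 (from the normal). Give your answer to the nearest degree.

26°

Snell's law across each interface conserves sin θ / V, so sin θ_4 = V_4·sin θ₁/V₁.
sin θ_4 = 2429 × sin 4.2° / 407 = 0.4371.
θ_4 = arcsin 0.4371 = 25.92°.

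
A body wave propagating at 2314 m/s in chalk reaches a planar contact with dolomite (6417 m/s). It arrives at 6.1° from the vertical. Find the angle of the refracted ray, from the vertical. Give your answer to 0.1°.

sin θ₁/V₁ = sin θ₂/V₂ ⇒ sin θ₂ = 6417·sin 6.1°/2314 = 6417·0.1063/2314 = 0.2947.
θ₂ = arcsin 0.2947 = 17.14° from the normal.

17.1°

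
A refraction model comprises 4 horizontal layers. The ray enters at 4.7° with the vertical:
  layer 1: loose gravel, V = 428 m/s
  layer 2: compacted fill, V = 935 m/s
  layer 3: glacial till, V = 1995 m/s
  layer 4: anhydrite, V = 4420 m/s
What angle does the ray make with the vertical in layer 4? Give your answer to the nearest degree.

58°

Ray parameter p = sin 4.7° / 428 = 1.9145e-04 s/m.
sin θ_4 = p·V_4 = 1.9145e-04 × 4420 = 0.8462.
θ_4 = 57.80° from the vertical.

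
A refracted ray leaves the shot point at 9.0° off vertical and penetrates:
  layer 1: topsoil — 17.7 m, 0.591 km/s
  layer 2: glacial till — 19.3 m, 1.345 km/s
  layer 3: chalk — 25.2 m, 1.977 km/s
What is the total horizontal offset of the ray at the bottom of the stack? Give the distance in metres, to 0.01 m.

25.63 m

p = sin θ₁/V₁ = sin 9.0°/0.591 = 2.6469e-01 s/km is conserved through the stack.
Layer 1: θ = 9.00°; offset = 17.7·tan 9.00° = 2.8034 m.
Layer 2: sin θ = p·1.345 = 0.3560 → θ = 20.86°; offset = 19.3·tan 20.86° = 7.3528 m.
Layer 3: sin θ = p·1.977 = 0.5233 → θ = 31.55°; offset = 25.2·tan 31.55° = 15.4752 m.
Σ offsets = 25.6315 m.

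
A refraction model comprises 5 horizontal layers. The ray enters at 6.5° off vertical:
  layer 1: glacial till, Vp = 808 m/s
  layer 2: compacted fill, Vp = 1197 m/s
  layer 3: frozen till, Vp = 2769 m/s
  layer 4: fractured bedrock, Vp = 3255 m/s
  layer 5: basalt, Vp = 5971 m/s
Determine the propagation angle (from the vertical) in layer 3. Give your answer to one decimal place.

Ray parameter p = sin 6.5° / 808 = 1.4010e-04 s/m.
sin θ_3 = p·V_3 = 1.4010e-04 × 2769 = 0.3879.
θ_3 = 22.83° from the vertical.

22.8°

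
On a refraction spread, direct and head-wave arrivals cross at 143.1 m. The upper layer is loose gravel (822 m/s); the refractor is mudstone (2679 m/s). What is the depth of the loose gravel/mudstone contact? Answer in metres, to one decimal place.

52.1 m

h = (x_cross/2)·√((V₂−V₁)/(V₂+V₁)).
(V₂−V₁)/(V₂+V₁) = (2679−822)/(2679+822) = 0.5304; √ = 0.7283.
h = (143.1/2)·0.7283 = 52.11 m.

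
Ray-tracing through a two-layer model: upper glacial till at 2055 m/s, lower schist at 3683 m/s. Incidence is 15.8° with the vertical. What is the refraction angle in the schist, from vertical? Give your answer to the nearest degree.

Snell's law: sin θ₂ = (V₂/V₁)·sin θ₁ = (3683/2055)·sin 15.8° = 0.4880.
θ₂ = sin⁻¹(0.4880) = 29.21° (from vertical).

29°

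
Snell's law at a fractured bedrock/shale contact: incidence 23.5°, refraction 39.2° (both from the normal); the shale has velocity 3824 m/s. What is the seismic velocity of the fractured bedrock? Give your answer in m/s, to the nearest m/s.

2413 m/s

Snell's law: sin 23.5°/V₁ = sin 39.2°/V₂.
V₁ = V₂·sin 23.5°/sin 39.2° = 3824 × 0.6309 = 2412.57 m/s.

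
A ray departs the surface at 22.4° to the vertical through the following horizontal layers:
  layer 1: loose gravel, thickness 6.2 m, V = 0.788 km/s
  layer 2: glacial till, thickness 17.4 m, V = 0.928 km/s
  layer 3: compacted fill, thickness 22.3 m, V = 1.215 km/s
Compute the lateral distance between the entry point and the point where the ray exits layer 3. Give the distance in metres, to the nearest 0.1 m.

27.5 m

Apply Snell's law at each interface; in layer i the horizontal offset is hᵢ·tan θᵢ.
Layer 1: θ = 22.40°; offset = 6.2·tan 22.40° = 2.555 m.
Layer 2: sin θ = 0.928·sin 22.4°/0.788 = 0.4488, θ = 26.67°; offset = 17.4·tan 26.67° = 8.738 m.
Layer 3: sin θ = 1.215·sin 22.4°/0.788 = 0.5876, θ = 35.98°; offset = 22.3·tan 35.98° = 16.193 m.
Σ offsets = 27.486 m.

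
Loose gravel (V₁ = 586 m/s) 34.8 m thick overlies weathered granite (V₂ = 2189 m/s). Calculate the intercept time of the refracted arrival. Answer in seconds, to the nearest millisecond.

0.114 s

tᵢ = 2h·√(V₂²−V₁²)/(V₁V₂).
√(V₂²−V₁²) = √(2189²−586²) = 2109.1 m/s.
tᵢ = 2·34.8·2109.1/(586·2189) = 0.11444 s.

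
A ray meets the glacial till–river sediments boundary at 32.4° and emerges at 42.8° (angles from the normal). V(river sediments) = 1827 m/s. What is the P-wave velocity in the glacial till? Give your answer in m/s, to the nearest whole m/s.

1441 m/s

Snell's law: sin 32.4°/V₁ = sin 42.8°/V₂.
V₁ = V₂·sin 32.4°/sin 42.8° = 1827 × 0.7886 = 1440.82 m/s.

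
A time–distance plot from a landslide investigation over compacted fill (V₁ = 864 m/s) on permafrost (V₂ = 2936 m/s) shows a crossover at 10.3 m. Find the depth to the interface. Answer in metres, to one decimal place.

x_cross = 2h·√((V₂+V₁)/(V₂−V₁)) → h = x_cross / (2·√((V₂+V₁)/(V₂−V₁))).
√((V₂+V₁)/(V₂−V₁)) = √((2936+864)/(2936−864)) = 1.3542.
h = 10.3 / (2·1.3542) = 3.80 m.

3.8 m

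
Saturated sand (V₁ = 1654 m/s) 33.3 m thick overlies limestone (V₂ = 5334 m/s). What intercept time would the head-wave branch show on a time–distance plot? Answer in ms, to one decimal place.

38.3 ms

θ_c = arcsin(V₁/V₂) = arcsin(1654/5334) = 18.06°; cos θ_c = 0.9507.
tᵢ = 2h·cos θ_c / V₁ = 2·33.3·0.9507 / 1654 = 0.03828 s.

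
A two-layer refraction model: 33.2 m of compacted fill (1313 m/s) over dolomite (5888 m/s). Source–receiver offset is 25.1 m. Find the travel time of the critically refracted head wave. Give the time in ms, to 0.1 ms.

53.6 ms

t = x/V₂ + 2h·√(V₂²−V₁²)/(V₁V₂).
√(V₂²−V₁²) = √(5888²−1313²) = 5739.7 m/s; delay term = 2·33.2·5739.7/(1313·5888) = 0.04930 s.
t = 25.1/5888 + 0.04930 = 0.05356 s.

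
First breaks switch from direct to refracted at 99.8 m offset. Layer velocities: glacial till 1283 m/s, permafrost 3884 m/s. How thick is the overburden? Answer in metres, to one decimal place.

x_cross = 2h·√((V₂+V₁)/(V₂−V₁)) → h = x_cross / (2·√((V₂+V₁)/(V₂−V₁))).
√((V₂+V₁)/(V₂−V₁)) = √((3884+1283)/(3884−1283)) = 1.4094.
h = 99.8 / (2·1.4094) = 35.40 m.

35.4 m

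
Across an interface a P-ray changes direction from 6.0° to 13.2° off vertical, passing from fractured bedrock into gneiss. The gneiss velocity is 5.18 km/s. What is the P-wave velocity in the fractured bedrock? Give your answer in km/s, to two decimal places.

Snell's law: sin 6.0°/V₁ = sin 13.2°/V₂.
V₁ = V₂·sin 6.0°/sin 13.2° = 5.18 × 0.4578 = 2.37 km/s.

2.37 km/s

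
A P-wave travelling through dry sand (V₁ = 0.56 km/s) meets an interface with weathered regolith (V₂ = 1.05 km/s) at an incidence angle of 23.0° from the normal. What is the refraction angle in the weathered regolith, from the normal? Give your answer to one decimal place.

sin θ₁/V₁ = sin θ₂/V₂ ⇒ sin θ₂ = 1.05·sin 23.0°/0.56 = 1.05·0.3907/0.56 = 0.7326.
θ₂ = arcsin 0.7326 = 47.11° from the normal.

47.1°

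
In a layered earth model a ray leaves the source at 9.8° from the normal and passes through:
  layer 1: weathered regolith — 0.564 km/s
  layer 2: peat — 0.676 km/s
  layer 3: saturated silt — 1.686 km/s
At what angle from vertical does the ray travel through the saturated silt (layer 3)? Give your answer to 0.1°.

30.6°

Ray parameter p = sin 9.8° / 0.564 = 3.0179e-01 s/km.
sin θ_3 = p·V_3 = 3.0179e-01 × 1.686 = 0.5088.
θ_3 = 30.59° from the vertical.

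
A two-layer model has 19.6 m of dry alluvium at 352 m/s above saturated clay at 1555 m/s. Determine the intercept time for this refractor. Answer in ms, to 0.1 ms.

108.5 ms

θ_c = arcsin(V₁/V₂) = arcsin(352/1555) = 13.08°; cos θ_c = 0.9740.
tᵢ = 2h·cos θ_c / V₁ = 2·19.6·0.9740 / 352 = 0.10847 s.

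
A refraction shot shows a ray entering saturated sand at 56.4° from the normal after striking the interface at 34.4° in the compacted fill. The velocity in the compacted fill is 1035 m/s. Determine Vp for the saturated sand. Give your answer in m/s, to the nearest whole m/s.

sin 34.4° = 0.5650; sin 56.4° = 0.8329.
V₂ = V₁·(sin θ₂/sin θ₁) = 1035·(0.8329/0.5650) = 1525.88 m/s.

1526 m/s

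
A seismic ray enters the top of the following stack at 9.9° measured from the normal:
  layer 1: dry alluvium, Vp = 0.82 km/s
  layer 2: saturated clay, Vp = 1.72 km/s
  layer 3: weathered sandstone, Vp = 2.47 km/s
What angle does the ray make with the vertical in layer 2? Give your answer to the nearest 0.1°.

21.1°

Ray parameter p = sin 9.9° / 0.82 = 2.0967e-01 s/km.
sin θ_2 = p·V_2 = 2.0967e-01 × 1.72 = 0.3606.
θ_2 = arcsin 0.3606 = 21.14°.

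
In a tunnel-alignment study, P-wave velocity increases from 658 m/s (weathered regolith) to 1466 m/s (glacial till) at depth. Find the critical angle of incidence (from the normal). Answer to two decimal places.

26.67°

Critical incidence: sin θ_c = V₁/V₂ = 658/1466 = 0.4488.
θ_c = arcsin 0.4488 = 26.67°.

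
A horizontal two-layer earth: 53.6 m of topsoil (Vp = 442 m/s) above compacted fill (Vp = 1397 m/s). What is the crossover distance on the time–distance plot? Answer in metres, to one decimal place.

148.8 m

x_cross = 2h·√((V₂+V₁)/(V₂−V₁)).
(V₂+V₁)/(V₂−V₁) = (1397+442)/(1397−442) = 1.9257; √ = 1.3877.
x_cross = 2·53.6·1.3877 = 148.76 m.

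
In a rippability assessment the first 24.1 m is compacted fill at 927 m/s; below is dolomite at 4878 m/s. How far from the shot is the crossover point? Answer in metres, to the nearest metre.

θ_c = arcsin(927/4878) = 10.95°, so cos θ_c = 0.9818 and tᵢ = 2h cos θ_c/V₁ = 0.0510 s.
At crossover x/V₁ = x/V₂ + tᵢ ⇒ x = tᵢ/(1/V₁ − 1/V₂) = 0.05105/(1.0787e-03 − 2.0500e-04) = 58.42 m.

58 m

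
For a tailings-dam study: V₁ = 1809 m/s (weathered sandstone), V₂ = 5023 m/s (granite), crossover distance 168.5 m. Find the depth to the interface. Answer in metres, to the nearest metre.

58 m

x_cross = 2h·√((V₂+V₁)/(V₂−V₁)) → h = x_cross / (2·√((V₂+V₁)/(V₂−V₁))).
√((V₂+V₁)/(V₂−V₁)) = √((5023+1809)/(5023−1809)) = 1.4580.
h = 168.5 / (2·1.4580) = 57.79 m.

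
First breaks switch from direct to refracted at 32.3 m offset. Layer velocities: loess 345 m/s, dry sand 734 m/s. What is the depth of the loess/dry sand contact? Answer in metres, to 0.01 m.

h = (x_cross/2)·√((V₂−V₁)/(V₂+V₁)).
(V₂−V₁)/(V₂+V₁) = (734−345)/(734+345) = 0.3605; √ = 0.6004.
h = (32.3/2)·0.6004 = 9.70 m.

9.70 m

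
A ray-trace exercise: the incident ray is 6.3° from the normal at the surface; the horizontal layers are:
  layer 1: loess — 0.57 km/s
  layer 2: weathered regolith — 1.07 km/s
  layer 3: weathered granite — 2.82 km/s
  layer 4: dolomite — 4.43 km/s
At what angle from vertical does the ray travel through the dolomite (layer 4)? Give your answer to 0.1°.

58.5°

Ray parameter p = sin 6.3° / 0.57 = 1.9252e-01 s/km.
sin θ_4 = p·V_4 = 1.9252e-01 × 4.43 = 0.8528.
θ_4 = arcsin 0.8528 = 58.52°.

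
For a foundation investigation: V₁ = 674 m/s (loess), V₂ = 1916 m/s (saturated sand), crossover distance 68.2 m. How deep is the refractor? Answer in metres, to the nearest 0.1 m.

23.6 m

x_cross = 2h·√((V₂+V₁)/(V₂−V₁)) → h = x_cross / (2·√((V₂+V₁)/(V₂−V₁))).
√((V₂+V₁)/(V₂−V₁)) = √((1916+674)/(1916−674)) = 1.4441.
h = 68.2 / (2·1.4441) = 23.61 m.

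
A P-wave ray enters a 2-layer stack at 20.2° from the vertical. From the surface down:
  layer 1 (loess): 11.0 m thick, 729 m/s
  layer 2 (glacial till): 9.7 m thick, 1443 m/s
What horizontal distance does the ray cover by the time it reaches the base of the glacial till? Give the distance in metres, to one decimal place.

Apply Snell's law at each interface; in layer i the horizontal offset is hᵢ·tan θᵢ.
Layer 1: θ = 20.20°; offset = 11.0·tan 20.20° = 4.047 m.
Layer 2: sin θ = 1443·sin 20.2°/729 = 0.6835, θ = 43.12°; offset = 9.7·tan 43.12° = 9.083 m.
Total horizontal offset = 13.130 m.

13.1 m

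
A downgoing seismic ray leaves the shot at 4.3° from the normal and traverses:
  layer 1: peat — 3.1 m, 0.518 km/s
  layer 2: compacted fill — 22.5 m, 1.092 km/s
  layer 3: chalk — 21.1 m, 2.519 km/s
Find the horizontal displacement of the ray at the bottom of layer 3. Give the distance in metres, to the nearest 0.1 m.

12.1 m

Apply Snell's law at each interface; in layer i the horizontal offset is hᵢ·tan θᵢ.
Layer 1: θ = 4.30°; offset = 3.1·tan 4.30° = 0.233 m.
Layer 2: sin θ = 1.092·sin 4.3°/0.518 = 0.1581, θ = 9.09°; offset = 22.5·tan 9.09° = 3.602 m.
Layer 3: sin θ = 2.519·sin 4.3°/0.518 = 0.3646, θ = 21.38°; offset = 21.1·tan 21.38° = 8.262 m.
Σ offsets = 12.097 m.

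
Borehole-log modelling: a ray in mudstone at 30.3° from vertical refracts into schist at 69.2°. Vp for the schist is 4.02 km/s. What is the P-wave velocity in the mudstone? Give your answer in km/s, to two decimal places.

2.17 km/s

sin 30.3° = 0.5045; sin 69.2° = 0.9348.
V₁ = V₂·(sin θ₁/sin θ₂) = 4.02·(0.5045/0.9348) = 2.17 km/s.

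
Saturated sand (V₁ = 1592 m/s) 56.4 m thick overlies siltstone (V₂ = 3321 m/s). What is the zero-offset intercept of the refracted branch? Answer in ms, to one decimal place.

θ_c = arcsin(V₁/V₂) = arcsin(1592/3321) = 28.64°; cos θ_c = 0.8776.
tᵢ = 2h·cos θ_c / V₁ = 2·56.4·0.8776 / 1592 = 0.06218 s.

62.2 ms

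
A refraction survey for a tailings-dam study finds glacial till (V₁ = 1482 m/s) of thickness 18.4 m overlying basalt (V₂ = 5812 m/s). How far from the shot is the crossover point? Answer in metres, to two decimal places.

47.76 m

θ_c = arcsin(1482/5812) = 14.77°, so cos θ_c = 0.9669 and tᵢ = 2h cos θ_c/V₁ = 0.0240 s.
At crossover x/V₁ = x/V₂ + tᵢ ⇒ x = tᵢ/(1/V₁ − 1/V₂) = 0.02401/(6.7476e-04 − 1.7206e-04) = 47.76 m.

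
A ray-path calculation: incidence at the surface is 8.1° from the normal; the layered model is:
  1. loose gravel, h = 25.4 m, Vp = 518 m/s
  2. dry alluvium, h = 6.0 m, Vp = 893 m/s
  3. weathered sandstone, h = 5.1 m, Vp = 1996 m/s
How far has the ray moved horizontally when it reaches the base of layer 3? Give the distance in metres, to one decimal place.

p = sin θ₁/V₁ = sin 8.1°/518 = 2.7201e-04 s/m is conserved through the stack.
Layer 1: θ = 8.10°; offset = 25.4·tan 8.10° = 3.615 m.
Layer 2: sin θ = p·893 = 0.2429 → θ = 14.06°; offset = 6.0·tan 14.06° = 1.502 m.
Layer 3: sin θ = p·1996 = 0.5429 → θ = 32.88°; offset = 5.1·tan 32.88° = 3.297 m.
Summing the layer offsets gives 8.415 m.

8.4 m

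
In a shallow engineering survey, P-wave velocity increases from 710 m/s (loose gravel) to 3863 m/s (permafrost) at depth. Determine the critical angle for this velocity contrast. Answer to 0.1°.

At critical incidence the refracted ray runs along the interface (θ₂ = 90°), so sin θ_c = V₁/V₂.
θ_c = arcsin(710/3863) = arcsin 0.1838 = 10.59°.

10.6°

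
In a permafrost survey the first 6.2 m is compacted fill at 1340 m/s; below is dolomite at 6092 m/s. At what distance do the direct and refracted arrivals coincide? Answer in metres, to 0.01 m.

15.51 m

x_cross = 2h·√((V₂+V₁)/(V₂−V₁)).
(V₂+V₁)/(V₂−V₁) = (6092+1340)/(6092−1340) = 1.5640; √ = 1.2506.
x_cross = 2·6.2·1.2506 = 15.51 m.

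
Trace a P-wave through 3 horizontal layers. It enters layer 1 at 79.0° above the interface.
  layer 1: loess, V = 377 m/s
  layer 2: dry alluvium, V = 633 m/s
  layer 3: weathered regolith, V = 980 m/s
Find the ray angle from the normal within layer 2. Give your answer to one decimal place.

From the normal: θ₁ = 90° − 79.0° = 11.0°.
Ray parameter p = sin 11.0° / 377 = 5.0612e-04 s/m.
sin θ_2 = p·V_2 = 5.0612e-04 × 633 = 0.3204.
θ_2 = 18.69° from the vertical.

18.7°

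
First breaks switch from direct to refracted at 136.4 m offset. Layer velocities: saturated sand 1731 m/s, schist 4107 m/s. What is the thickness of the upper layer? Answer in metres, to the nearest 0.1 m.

h = (x_cross/2)·√((V₂−V₁)/(V₂+V₁)).
(V₂−V₁)/(V₂+V₁) = (4107−1731)/(4107+1731) = 0.4070; √ = 0.6380.
h = (136.4/2)·0.6380 = 43.51 m.

43.5 m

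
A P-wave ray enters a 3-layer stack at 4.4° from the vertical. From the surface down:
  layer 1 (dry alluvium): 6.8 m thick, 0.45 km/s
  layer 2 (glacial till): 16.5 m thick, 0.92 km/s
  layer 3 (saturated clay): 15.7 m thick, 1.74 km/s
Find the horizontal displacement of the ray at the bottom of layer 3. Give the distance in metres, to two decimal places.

Ray parameter p = sin 4.4° / 0.45 km/s = 1.7049e-01 s/km.
Layer 1: θ = 4.40°; offset = 6.8·tan 4.40° = 0.5232 m.
Layer 2: sin θ = p·0.92 = 0.1568 → θ = 9.02°; offset = 16.5·tan 9.02° = 2.6204 m.
Layer 3: sin θ = p·1.74 = 0.2966 → θ = 17.26°; offset = 15.7·tan 17.26° = 4.8769 m.
Total horizontal offset = 8.0205 m.

8.02 m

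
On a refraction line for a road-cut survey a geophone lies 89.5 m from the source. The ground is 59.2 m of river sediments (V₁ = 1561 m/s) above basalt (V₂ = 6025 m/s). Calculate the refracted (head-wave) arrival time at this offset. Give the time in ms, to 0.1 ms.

88.1 ms

t = x/V₂ + 2h·√(V₂²−V₁²)/(V₁V₂).
√(V₂²−V₁²) = √(6025²−1561²) = 5819.3 m/s; delay term = 2·59.2·5819.3/(1561·6025) = 0.07326 s.
t = 89.5/6025 + 0.07326 = 0.08811 s.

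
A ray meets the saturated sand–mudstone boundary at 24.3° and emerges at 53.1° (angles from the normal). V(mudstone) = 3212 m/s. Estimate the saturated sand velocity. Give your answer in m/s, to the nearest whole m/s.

sin 24.3° = 0.4115; sin 53.1° = 0.7997.
V₁ = V₂·(sin θ₁/sin θ₂) = 3212·(0.4115/0.7997) = 1652.88 m/s.

1653 m/s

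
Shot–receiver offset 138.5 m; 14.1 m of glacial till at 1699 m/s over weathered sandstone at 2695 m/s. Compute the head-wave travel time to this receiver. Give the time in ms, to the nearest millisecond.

θ_c = arcsin(V₁/V₂) = arcsin(1699/2695) = 39.08°, cos θ_c = 0.7762.
Intercept time tᵢ = 2h cos θ_c / V₁ = 2·14.1·0.7762/1699 = 0.01288 s.
t = x/V₂ + tᵢ = 138.5/2695 + 0.01288 = 0.06428 s.

64 ms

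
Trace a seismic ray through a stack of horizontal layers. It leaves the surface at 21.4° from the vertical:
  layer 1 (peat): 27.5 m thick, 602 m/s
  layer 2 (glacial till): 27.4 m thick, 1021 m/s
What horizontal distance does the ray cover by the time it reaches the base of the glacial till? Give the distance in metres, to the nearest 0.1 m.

32.4 m

Apply Snell's law at each interface; in layer i the horizontal offset is hᵢ·tan θᵢ.
Layer 1: θ = 21.40°; offset = 27.5·tan 21.40° = 10.777 m.
Layer 2: sin θ = 1021·sin 21.4°/602 = 0.6188, θ = 38.23°; offset = 27.4·tan 38.23° = 21.586 m.
Total horizontal offset = 32.363 m.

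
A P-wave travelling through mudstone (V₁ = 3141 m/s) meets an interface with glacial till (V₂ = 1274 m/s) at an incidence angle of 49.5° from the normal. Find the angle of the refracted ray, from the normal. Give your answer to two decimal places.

sin θ₁/V₁ = sin θ₂/V₂ ⇒ sin θ₂ = 1274·sin 49.5°/3141 = 1274·0.7604/3141 = 0.3084.
θ₂ = sin⁻¹(0.3084) = 17.96° (from vertical).

17.96°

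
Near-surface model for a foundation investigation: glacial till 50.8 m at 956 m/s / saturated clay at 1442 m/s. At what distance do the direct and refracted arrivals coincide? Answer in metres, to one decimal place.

x_cross = 2h·√((V₂+V₁)/(V₂−V₁)).
(V₂+V₁)/(V₂−V₁) = (1442+956)/(1442−956) = 4.9342; √ = 2.2213.
x_cross = 2·50.8·2.2213 = 225.68 m.

225.7 m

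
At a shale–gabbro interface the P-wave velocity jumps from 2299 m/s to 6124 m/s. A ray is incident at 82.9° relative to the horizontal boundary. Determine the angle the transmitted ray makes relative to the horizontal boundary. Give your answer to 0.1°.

70.8°

Convert to the normal: θ₁ = 90° − 82.9° = 7.1°.
Snell's law: sin θ₂ = (V₂/V₁)·sin θ₁ = (6124/2299)·sin 7.1° = 0.3292.
θ₂ = arcsin 0.3292 = 19.22° from the normal.
From the interface: 90° − 19.22° = 70.78°.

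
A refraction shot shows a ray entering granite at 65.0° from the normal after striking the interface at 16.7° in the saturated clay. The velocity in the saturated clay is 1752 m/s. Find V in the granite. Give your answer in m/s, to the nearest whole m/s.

sin 16.7° = 0.2874; sin 65.0° = 0.9063.
V₂ = V₁·(sin θ₂/sin θ₁) = 1752·(0.9063/0.2874) = 5525.64 m/s.

5526 m/s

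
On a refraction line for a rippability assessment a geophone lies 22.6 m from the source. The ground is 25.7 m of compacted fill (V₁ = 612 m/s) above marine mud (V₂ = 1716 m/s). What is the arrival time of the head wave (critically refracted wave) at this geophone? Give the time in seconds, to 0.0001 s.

0.0916 s

θ_c = arcsin(V₁/V₂) = arcsin(612/1716) = 20.89°, cos θ_c = 0.9342.
Intercept time tᵢ = 2h cos θ_c / V₁ = 2·25.7·0.9342/612 = 0.07846 s.
t = x/V₂ + tᵢ = 22.6/1716 + 0.07846 = 0.09163 s.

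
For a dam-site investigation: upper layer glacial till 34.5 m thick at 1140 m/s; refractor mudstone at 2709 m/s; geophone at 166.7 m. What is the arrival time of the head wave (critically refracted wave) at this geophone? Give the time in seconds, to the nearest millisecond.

t = x/V₂ + 2h·√(V₂²−V₁²)/(V₁V₂).
√(V₂²−V₁²) = √(2709²−1140²) = 2457.5 m/s; delay term = 2·34.5·2457.5/(1140·2709) = 0.05491 s.
t = 166.7/2709 + 0.05491 = 0.11644 s.

0.116 s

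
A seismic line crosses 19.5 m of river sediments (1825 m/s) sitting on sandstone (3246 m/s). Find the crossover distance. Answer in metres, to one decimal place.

73.7 m

θ_c = arcsin(1825/3246) = 34.21°, so cos θ_c = 0.8270 and tᵢ = 2h cos θ_c/V₁ = 0.0177 s.
At crossover x/V₁ = x/V₂ + tᵢ ⇒ x = tᵢ/(1/V₁ − 1/V₂) = 0.01767/(5.4795e-04 − 3.0807e-04) = 73.67 m.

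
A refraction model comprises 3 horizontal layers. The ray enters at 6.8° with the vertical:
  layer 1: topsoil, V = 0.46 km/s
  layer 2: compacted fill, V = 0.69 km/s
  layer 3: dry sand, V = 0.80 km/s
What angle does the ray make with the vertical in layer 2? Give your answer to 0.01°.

Ray parameter p = sin 6.8° / 0.46 = 2.5740e-01 s/km.
sin θ_2 = p·V_2 = 2.5740e-01 × 0.69 = 0.1776.
θ_2 = 10.23° from the vertical.

10.23°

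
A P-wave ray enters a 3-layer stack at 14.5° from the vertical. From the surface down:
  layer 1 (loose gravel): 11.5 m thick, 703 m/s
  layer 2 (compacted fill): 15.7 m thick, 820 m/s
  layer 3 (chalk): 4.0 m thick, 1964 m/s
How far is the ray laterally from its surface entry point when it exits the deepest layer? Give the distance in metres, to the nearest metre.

12 m

p = sin θ₁/V₁ = sin 14.5°/703 = 3.5616e-04 s/m is conserved through the stack.
Layer 1: θ = 14.50°; offset = 11.5·tan 14.50° = 2.974 m.
Layer 2: sin θ = p·820 = 0.2921 → θ = 16.98°; offset = 15.7·tan 16.98° = 4.794 m.
Layer 3: sin θ = p·1964 = 0.6995 → θ = 44.39°; offset = 4.0·tan 44.39° = 3.915 m.
Σ offsets = 11.684 m.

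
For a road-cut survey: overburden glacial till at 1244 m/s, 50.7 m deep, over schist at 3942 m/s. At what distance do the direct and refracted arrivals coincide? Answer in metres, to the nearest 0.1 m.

140.6 m

x_cross = 2h·√((V₂+V₁)/(V₂−V₁)).
(V₂+V₁)/(V₂−V₁) = (3942+1244)/(3942−1244) = 1.9222; √ = 1.3864.
x_cross = 2·50.7·1.3864 = 140.58 m.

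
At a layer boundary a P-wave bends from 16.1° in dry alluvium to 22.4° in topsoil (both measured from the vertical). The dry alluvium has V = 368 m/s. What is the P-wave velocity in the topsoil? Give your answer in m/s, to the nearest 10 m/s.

510 m/s

Snell's law: sin 16.1°/V₁ = sin 22.4°/V₂.
V₂ = V₁·sin 22.4°/sin 16.1° = 368 × 1.3741 = 505.69 m/s.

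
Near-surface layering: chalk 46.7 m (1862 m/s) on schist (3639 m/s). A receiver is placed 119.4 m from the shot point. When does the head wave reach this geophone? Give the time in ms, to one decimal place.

75.9 ms

θ_c = arcsin(V₁/V₂) = arcsin(1862/3639) = 30.78°, cos θ_c = 0.8592.
Intercept time tᵢ = 2h cos θ_c / V₁ = 2·46.7·0.8592/1862 = 0.04310 s.
t = x/V₂ + tᵢ = 119.4/3639 + 0.04310 = 0.07591 s.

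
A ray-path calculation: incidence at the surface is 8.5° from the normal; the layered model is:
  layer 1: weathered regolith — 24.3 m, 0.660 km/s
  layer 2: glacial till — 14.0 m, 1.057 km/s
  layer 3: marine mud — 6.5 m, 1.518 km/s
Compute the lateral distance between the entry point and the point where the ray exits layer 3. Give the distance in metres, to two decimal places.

Ray parameter p = sin 8.5° / 0.660 km/s = 2.2395e-01 s/km.
Layer 1: θ = 8.50°; offset = 24.3·tan 8.50° = 3.6317 m.
Layer 2: sin θ = p·1.057 = 0.2367 → θ = 13.69°; offset = 14.0·tan 13.69° = 3.4110 m.
Layer 3: sin θ = p·1.518 = 0.3400 → θ = 19.87°; offset = 6.5·tan 19.87° = 2.3497 m.
Total horizontal offset = 9.3924 m.

9.39 m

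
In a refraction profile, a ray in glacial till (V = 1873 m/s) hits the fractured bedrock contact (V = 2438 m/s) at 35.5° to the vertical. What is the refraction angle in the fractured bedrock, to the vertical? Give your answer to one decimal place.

sin θ₁/V₁ = sin θ₂/V₂ ⇒ sin θ₂ = 2438·sin 35.5°/1873 = 2438·0.5807/1873 = 0.7559.
θ₂ = arcsin 0.7559 = 49.10° from the normal.

49.1°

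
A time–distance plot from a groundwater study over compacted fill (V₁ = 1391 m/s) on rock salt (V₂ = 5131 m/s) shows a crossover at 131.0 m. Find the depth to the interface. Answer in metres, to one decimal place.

x_cross = 2h·√((V₂+V₁)/(V₂−V₁)) → h = x_cross / (2·√((V₂+V₁)/(V₂−V₁))).
√((V₂+V₁)/(V₂−V₁)) = √((5131+1391)/(5131−1391)) = 1.3205.
h = 131.0 / (2·1.3205) = 49.60 m.

49.6 m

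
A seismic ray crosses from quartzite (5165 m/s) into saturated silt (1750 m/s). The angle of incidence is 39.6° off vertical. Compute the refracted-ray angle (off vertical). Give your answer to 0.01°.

sin θ₁/V₁ = sin θ₂/V₂ ⇒ sin θ₂ = 1750·sin 39.6°/5165 = 1750·0.6374/5165 = 0.2160.
θ₂ = arcsin 0.2160 = 12.47° from the normal.

12.47°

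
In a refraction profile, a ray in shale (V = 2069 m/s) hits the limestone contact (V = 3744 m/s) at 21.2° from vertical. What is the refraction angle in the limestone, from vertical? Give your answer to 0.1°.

sin θ₁/V₁ = sin θ₂/V₂ ⇒ sin θ₂ = 3744·sin 21.2°/2069 = 3744·0.3616/2069 = 0.6544.
θ₂ = arcsin 0.6544 = 40.87° from the normal.

40.9°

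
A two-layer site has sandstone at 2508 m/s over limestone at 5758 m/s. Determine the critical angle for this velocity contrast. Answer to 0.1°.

Critical incidence: sin θ_c = V₁/V₂ = 2508/5758 = 0.4356.
θ_c = arcsin 0.4356 = 25.82°.

25.8°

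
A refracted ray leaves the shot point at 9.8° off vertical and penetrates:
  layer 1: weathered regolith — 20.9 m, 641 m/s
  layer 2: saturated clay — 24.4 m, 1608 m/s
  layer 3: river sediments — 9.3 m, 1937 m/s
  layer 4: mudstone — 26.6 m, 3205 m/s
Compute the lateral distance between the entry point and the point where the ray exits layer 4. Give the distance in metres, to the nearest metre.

Ray parameter p = sin 9.8° / 641 m/s = 2.6554e-04 s/m.
Layer 1: θ = 9.80°; offset = 20.9·tan 9.80° = 3.610 m.
Layer 2: sin θ = p·1608 = 0.4270 → θ = 25.28°; offset = 24.4·tan 25.28° = 11.521 m.
Layer 3: sin θ = p·1937 = 0.5143 → θ = 30.95°; offset = 9.3·tan 30.95° = 5.578 m.
Layer 4: sin θ = p·3205 = 0.8510 → θ = 58.33°; offset = 26.6·tan 58.33° = 43.112 m.
Summing the layer offsets gives 63.822 m.

64 m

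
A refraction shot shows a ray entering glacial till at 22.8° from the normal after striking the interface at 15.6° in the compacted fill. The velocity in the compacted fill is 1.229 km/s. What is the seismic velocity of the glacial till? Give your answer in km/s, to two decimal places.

Snell's law: sin 15.6°/V₁ = sin 22.8°/V₂.
V₂ = V₁·sin 22.8°/sin 15.6° = 1.229 × 1.4410 = 1.77 km/s.

1.77 km/s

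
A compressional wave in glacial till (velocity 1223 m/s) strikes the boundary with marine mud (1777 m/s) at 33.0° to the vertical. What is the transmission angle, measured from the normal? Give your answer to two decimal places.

52.31°

Snell's law: sin θ₂ = (V₂/V₁)·sin θ₁ = (1777/1223)·sin 33.0° = 0.7914.
θ₂ = arcsin 0.7914 = 52.31° from the normal.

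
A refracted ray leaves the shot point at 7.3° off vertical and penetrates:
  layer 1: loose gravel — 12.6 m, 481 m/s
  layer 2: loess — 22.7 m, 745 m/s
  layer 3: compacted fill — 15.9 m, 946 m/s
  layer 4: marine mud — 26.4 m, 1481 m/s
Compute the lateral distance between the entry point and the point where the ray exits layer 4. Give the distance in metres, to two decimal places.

21.50 m

Apply Snell's law at each interface; in layer i the horizontal offset is hᵢ·tan θᵢ.
Layer 1: θ = 7.30°; offset = 12.6·tan 7.30° = 1.6141 m.
Layer 2: sin θ = 745·sin 7.3°/481 = 0.1968, θ = 11.35°; offset = 22.7·tan 11.35° = 4.5566 m.
Layer 3: sin θ = 946·sin 7.3°/481 = 0.2499, θ = 14.47°; offset = 15.9·tan 14.47° = 4.1037 m.
Layer 4: sin θ = 1481·sin 7.3°/481 = 0.3912, θ = 23.03°; offset = 26.4·tan 23.03° = 11.2231 m.
Total horizontal offset = 21.4974 m.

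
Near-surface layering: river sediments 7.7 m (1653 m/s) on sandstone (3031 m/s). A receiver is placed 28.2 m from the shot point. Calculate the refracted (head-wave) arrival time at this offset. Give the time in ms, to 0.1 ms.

17.1 ms

θ_c = arcsin(V₁/V₂) = arcsin(1653/3031) = 33.05°, cos θ_c = 0.8382.
Intercept time tᵢ = 2h cos θ_c / V₁ = 2·7.7·0.8382/1653 = 0.00781 s.
t = x/V₂ + tᵢ = 28.2/3031 + 0.00781 = 0.01711 s.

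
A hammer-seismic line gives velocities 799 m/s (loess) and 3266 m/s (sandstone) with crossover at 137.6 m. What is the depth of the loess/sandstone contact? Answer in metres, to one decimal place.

x_cross = 2h·√((V₂+V₁)/(V₂−V₁)) → h = x_cross / (2·√((V₂+V₁)/(V₂−V₁))).
√((V₂+V₁)/(V₂−V₁)) = √((3266+799)/(3266−799)) = 1.2836.
h = 137.6 / (2·1.2836) = 53.60 m.

53.6 m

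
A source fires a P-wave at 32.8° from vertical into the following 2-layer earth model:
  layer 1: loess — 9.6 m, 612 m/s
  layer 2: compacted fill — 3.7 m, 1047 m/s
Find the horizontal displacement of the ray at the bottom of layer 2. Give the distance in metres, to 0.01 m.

15.31 m

p = sin θ₁/V₁ = sin 32.8°/612 = 8.8514e-04 s/m is conserved through the stack.
Layer 1: θ = 32.80°; offset = 9.6·tan 32.80° = 6.1868 m.
Layer 2: sin θ = p·1047 = 0.9267 → θ = 67.93°; offset = 3.7·tan 67.93° = 9.1271 m.
Σ offsets = 15.3139 m.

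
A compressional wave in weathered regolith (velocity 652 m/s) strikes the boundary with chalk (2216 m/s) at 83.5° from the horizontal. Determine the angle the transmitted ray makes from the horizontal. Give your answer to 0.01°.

Convert to the normal: θ₁ = 90° − 83.5° = 6.5°.
Snell's law: sin θ₂ = (V₂/V₁)·sin θ₁ = (2216/652)·sin 6.5° = 0.3848.
θ₂ = arcsin 0.3848 = 22.63° from the normal.
From the interface: 90° − 22.63° = 67.37°.

67.37°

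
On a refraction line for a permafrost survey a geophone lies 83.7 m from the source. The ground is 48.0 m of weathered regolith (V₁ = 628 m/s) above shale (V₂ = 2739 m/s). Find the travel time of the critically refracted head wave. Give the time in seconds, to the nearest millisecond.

t = x/V₂ + 2h·√(V₂²−V₁²)/(V₁V₂).
√(V₂²−V₁²) = √(2739²−628²) = 2666.0 m/s; delay term = 2·48.0·2666.0/(628·2739) = 0.14879 s.
t = 83.7/2739 + 0.14879 = 0.17935 s.

0.179 s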